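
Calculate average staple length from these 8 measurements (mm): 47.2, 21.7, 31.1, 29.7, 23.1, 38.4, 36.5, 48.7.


Formula: Mean = sum of lengths / count
Sum = 47.2 + 21.7 + 31.1 + 29.7 + 23.1 + 38.4 + 36.5 + 48.7
Sum = 276.4 mm
Mean = 276.4 / 8 = 34.55 mm

34.55 mm


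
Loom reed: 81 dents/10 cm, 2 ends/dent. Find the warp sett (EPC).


Formula: EPC = (dents per 10 cm * ends per dent) / 10
Step 1: Total ends per 10 cm = 81 * 2 = 162
Step 2: EPC = 162 / 10 = 16.2 ends/cm

16.2 ends/cm


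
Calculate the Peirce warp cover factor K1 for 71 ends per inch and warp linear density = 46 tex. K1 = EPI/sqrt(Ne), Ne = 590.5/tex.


Formula: K1 = EPI / sqrt(Ne), with Ne = 590.5 / tex_warp
Step 1: Ne = 590.5 / 46 = 12.837
Step 2: sqrt(Ne) = sqrt(12.837) = 3.5829
Step 3: K1 = 71 / 3.5829 = 19.8

19.8


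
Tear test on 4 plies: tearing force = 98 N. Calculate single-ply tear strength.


Formula: Per-ply strength = Total force / Number of plies
Per-ply = 98 N / 4
Per-ply = 24.5 N

24.5 N


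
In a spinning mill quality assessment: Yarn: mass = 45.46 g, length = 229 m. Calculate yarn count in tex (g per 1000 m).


Formula: Tex = (mass_g / length_m) * 1000
Substituting: Tex = (45.46 / 229) * 1000
Intermediate: 45.46 / 229 = 0.19851528 g/m
Tex = 0.19851528 * 1000 = 198.52 tex

198.52 tex


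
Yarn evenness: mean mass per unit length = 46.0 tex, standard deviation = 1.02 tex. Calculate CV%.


Formula: CV% = (standard deviation / mean) * 100
Step 1: Ratio = 1.02 / 46.0 = 0.022174
Step 2: CV% = 0.022174 * 100 = 2.2174% ≈ 2.2%

2.2%


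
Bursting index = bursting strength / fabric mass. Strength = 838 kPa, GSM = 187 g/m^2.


Formula: Bursting Index = Bursting Strength / Fabric GSM
BI = 838 kPa / 187 g/m^2
BI = 4.481 kPa/(g/m^2)

4.481 kPa/(g/m^2)


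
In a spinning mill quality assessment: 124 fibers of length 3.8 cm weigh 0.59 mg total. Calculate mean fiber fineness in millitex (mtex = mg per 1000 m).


Formula: fineness (mtex) = mass (mg) / total length (km) = (mass_mg / total_length_m) * 1000
Step 1: Convert fiber length: 3.8 cm = 0.038 m
Step 2: Total fiber length = 124 * 0.038 = 4.712 m
Step 3: Linear density = 0.59 mg / 4.712 m = 0.1252 mg/m
Step 4: fineness = 0.1252 * 1000 = 125.2 mtex

125.2 mtex


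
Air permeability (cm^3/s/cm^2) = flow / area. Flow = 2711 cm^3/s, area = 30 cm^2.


Formula: Air Permeability = Airflow / Test Area
AP = 2711 cm^3/s / 30 cm^2
AP = 90.4 cm^3/s/cm^2

90.4 cm^3/s/cm^2


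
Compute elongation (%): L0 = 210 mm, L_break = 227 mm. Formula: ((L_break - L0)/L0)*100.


Formula: Elongation (%) = ((L_break - L0) / L0) * 100
Step 1: Extension = 227 - 210 = 17 mm
Step 2: Elongation = (17 / 210) * 100
Step 3: Elongation = 0.080952 * 100 = 8.0952% ≈ 8.1%

8.1%


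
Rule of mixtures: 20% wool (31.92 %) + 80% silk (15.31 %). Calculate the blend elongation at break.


Formula: Blend property = (fraction_A * property_A) + (fraction_B * property_B)
Step 1: Contribution A = 20/100 * 31.92 % = 6.384 %
Step 2: Contribution B = 80/100 * 15.31 % = 12.248 %
Step 3: Blend elongation at break = 6.384 + 12.248 = 18.632 %

18.632 %


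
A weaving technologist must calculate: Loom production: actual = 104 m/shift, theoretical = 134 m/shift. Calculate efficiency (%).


Formula: Efficiency% = (Actual output / Theoretical output) * 100
Efficiency% = (104 / 134) * 100
Efficiency% = 0.776119 * 100 = 77.6119% ≈ 77.6%

77.6%


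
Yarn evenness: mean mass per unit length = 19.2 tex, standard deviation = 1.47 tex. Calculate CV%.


Formula: CV% = (standard deviation / mean) * 100
Step 1: Ratio = 1.47 / 19.2 = 0.076563
Step 2: CV% = 0.076563 * 100 = 7.6563% ≈ 7.7%

7.7%


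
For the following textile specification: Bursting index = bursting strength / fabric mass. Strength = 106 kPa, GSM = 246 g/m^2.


Formula: Bursting Index = Bursting Strength / Fabric GSM
BI = 106 kPa / 246 g/m^2
BI = 0.431 kPa/(g/m^2)

0.431 kPa/(g/m^2)


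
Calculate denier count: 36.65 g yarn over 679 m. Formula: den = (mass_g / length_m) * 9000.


Formula: den = (mass_g / length_m) * 9000
Substituting: den = (36.65 / 679) * 9000
Intermediate: 36.65 / 679 = 0.05397644 g/m
den = 0.05397644 * 9000 = 485.8 denier

485.8 denier


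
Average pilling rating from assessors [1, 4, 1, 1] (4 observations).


Formula: Mean = sum / count
Sum = 1 + 4 + 1 + 1 = 7
Mean = 7 / 4 = 1.8

1.8


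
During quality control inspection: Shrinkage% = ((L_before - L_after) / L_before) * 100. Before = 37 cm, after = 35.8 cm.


Formula: Shrinkage% = ((L_before - L_after) / L_before) * 100
Step 1: Shrinkage = 37 - 35.8 = 1.2 cm
Step 2: Shrinkage% = (1.2 / 37) * 100
Step 3: Shrinkage% = 0.032432 * 100 = 3.2432% ≈ 3.2%

3.2%


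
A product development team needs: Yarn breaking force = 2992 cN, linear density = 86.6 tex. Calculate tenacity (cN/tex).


Formula: Tenacity = Breaking force / Linear density
Tenacity = 2992 cN / 86.6 tex
Tenacity = 34.55 cN/tex

34.55 cN/tex


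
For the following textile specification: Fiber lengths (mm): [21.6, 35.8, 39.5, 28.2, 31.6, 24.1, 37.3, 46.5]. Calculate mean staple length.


Formula: Mean = sum of lengths / count
Sum = 21.6 + 35.8 + 39.5 + 28.2 + 31.6 + 24.1 + 37.3 + 46.5
Sum = 264.6 mm
Mean = 264.6 / 8 = 33.08 mm

33.08 mm


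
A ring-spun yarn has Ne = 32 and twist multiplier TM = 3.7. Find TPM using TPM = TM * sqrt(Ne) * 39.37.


Formula: TPM = TM * sqrt(Ne) * 39.37
Step 1: sqrt(Ne) = sqrt(32) = 5.6569
Step 2: TM * sqrt(Ne) = 3.7 * 5.6569 = 20.9305
Step 3: TPM = 20.9305 * 39.37 = 824 twists/m

824 twists/m


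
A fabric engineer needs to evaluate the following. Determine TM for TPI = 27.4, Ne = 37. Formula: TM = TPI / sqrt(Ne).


Formula: TM = TPI / sqrt(Ne)
Step 1: sqrt(Ne) = sqrt(37) = 6.0828
Step 2: TM = 27.4 / 6.0828 = 4.50

4.50 TM


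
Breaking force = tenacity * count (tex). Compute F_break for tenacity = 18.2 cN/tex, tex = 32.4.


Formula: Breaking force = Tenacity * Linear density
F = 18.2 cN/tex * 32.4 tex
F = 589.68 cN

589.68 cN


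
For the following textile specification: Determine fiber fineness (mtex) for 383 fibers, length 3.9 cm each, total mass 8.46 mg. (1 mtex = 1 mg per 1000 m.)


Formula: fineness (mtex) = mass (mg) / total length (km) = (mass_mg / total_length_m) * 1000
Step 1: Convert fiber length: 3.9 cm = 0.039 m
Step 2: Total fiber length = 383 * 0.039 = 14.937 m
Step 3: Linear density = 8.46 mg / 14.937 m = 0.5664 mg/m
Step 4: fineness = 0.5664 * 1000 = 566.4 mtex

566.4 mtex


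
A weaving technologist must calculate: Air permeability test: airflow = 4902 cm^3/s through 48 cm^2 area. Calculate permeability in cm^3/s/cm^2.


Formula: Air Permeability = Airflow / Test Area
AP = 4902 cm^3/s / 48 cm^2
AP = 102.1 cm^3/s/cm^2

102.1 cm^3/s/cm^2


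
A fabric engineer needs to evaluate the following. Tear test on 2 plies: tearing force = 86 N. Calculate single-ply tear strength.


Formula: Per-ply strength = Total force / Number of plies
Per-ply = 86 N / 2
Per-ply = 43 N

43 N


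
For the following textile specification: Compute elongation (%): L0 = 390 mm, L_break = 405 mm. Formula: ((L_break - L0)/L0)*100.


Formula: Elongation (%) = ((L_break - L0) / L0) * 100
Step 1: Extension = 405 - 390 = 15 mm
Step 2: Elongation = (15 / 390) * 100
Step 3: Elongation = 0.038462 * 100 = 3.8462% ≈ 3.8%

3.8%


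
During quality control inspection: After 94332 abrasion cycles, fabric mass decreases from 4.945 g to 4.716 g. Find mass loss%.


Formula: Mass loss% = ((m_before - m_after) / m_before) * 100
Step 1: Mass loss = 4.945 - 4.716 = 0.229 g
Step 2: Ratio = 0.229 / 4.945 = 0.0463094
Step 3: Mass loss% = 0.0463094 * 100 = 4.63094% ≈ 4.63%

4.63%


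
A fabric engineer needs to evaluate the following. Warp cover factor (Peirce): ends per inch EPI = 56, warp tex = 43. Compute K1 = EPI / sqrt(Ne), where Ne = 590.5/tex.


Formula: K1 = EPI / sqrt(Ne), with Ne = 590.5 / tex_warp
Step 1: Ne = 590.5 / 43 = 13.733
Step 2: sqrt(Ne) = sqrt(13.733) = 3.7058
Step 3: K1 = 56 / 3.7058 = 15.1

15.1


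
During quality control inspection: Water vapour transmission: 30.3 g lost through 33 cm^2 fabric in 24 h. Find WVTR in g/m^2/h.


Formula: WVTR = mass_loss / (area * time)
Step 1: Convert area: 33 cm^2 = 0.0033 m^2
Step 2: WVTR = 30.3 g / (0.0033 m^2 * 24 h)
Step 3: WVTR = 30.3 / 0.0792 = 382.6 g/m^2/h

382.6 g/m^2/h


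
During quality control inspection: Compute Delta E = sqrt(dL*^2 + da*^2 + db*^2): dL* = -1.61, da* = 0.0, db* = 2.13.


Formula: Delta E = sqrt(dL*^2 + da*^2 + db*^2)
Step 1: dL*^2 = (-1.61)^2 = 2.5921
Step 2: da*^2 = 0.0^2 = 0.0
Step 3: db*^2 = 2.13^2 = 4.5369
Step 4: Sum = 2.5921 + 0.0 + 4.5369 = 7.129
Step 5: Delta E = sqrt(7.129) = 2.67

2.67 Delta E


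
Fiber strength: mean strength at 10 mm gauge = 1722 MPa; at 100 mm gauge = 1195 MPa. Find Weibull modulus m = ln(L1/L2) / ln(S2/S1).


Formula: m = ln(L1/L2) / ln(S2/S1)
Step 1: ln(L1/L2) = ln(10/100) = -2.30259
Step 2: S2/S1 = 1195/1722 = 0.69396
Step 3: ln(S2/S1) = ln(0.69396) = -0.36534
Step 4: m = -2.30259 / -0.36534 = 6.30

6.30 (Weibull m)


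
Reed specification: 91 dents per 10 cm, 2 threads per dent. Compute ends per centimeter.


Formula: EPC = (dents per 10 cm * ends per dent) / 10
Step 1: Total ends per 10 cm = 91 * 2 = 182
Step 2: EPC = 182 / 10 = 18.2 ends/cm

18.2 ends/cm


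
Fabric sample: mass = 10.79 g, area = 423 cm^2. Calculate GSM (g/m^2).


Formula: GSM = mass_g / area_m2
Step 1: Convert area: 423 cm^2 = 423 / 10000 = 0.0423 m^2
Step 2: GSM = 10.79 g / 0.0423 m^2 = 255.1 g/m^2

255.1 g/m^2


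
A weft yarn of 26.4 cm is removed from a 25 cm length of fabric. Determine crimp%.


Formula: Crimp% = ((L_yarn - L_fabric) / L_fabric) * 100
Step 1: Extension = 26.4 - 25 = 1.4 cm
Step 2: Crimp% = (1.4 / 25) * 100
Step 3: Crimp% = 0.056 * 100 = 5.6%

5.6%


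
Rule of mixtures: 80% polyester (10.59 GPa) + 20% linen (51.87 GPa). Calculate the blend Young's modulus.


Formula: Blend property = (fraction_A * property_A) + (fraction_B * property_B)
Step 1: Contribution A = 80/100 * 10.59 GPa = 8.472 GPa
Step 2: Contribution B = 20/100 * 51.87 GPa = 10.374 GPa
Step 3: Blend Young's modulus = 8.472 + 10.374 = 18.846 GPa

18.846 GPa


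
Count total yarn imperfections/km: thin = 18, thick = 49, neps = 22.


Formula: Total = thin places + thick places + neps
Total = 18 + 49 + 22
Total = 89 imperfections/km

89 imperfections/km


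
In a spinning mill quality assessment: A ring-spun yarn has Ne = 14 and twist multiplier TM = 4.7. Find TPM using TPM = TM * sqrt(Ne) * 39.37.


Formula: TPM = TM * sqrt(Ne) * 39.37
Step 1: sqrt(Ne) = sqrt(14) = 3.7417
Step 2: TM * sqrt(Ne) = 4.7 * 3.7417 = 17.586
Step 3: TPM = 17.586 * 39.37 = 692 twists/m

692 twists/m


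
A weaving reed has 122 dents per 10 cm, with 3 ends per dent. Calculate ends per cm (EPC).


Formula: EPC = (dents per 10 cm * ends per dent) / 10
Step 1: Total ends per 10 cm = 122 * 3 = 366
Step 2: EPC = 366 / 10 = 36.6 ends/cm

36.6 ends/cm


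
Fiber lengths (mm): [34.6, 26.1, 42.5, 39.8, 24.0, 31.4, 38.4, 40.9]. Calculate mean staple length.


Formula: Mean = sum of lengths / count
Sum = 34.6 + 26.1 + 42.5 + 39.8 + 24.0 + 31.4 + 38.4 + 40.9
Sum = 277.7 mm
Mean = 277.7 / 8 = 34.71 mm

34.71 mm


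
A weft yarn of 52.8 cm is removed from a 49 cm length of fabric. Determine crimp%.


Formula: Crimp% = ((L_yarn - L_fabric) / L_fabric) * 100
Step 1: Extension = 52.8 - 49 = 3.8 cm
Step 2: Crimp% = (3.8 / 49) * 100
Step 3: Crimp% = 0.077551 * 100 = 7.7551% ≈ 7.8%

7.8%


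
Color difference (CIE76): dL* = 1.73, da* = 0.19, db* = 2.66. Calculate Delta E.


Formula: Delta E = sqrt(dL*^2 + da*^2 + db*^2)
Step 1: dL*^2 = 1.73^2 = 2.9929
Step 2: da*^2 = 0.19^2 = 0.0361
Step 3: db*^2 = 2.66^2 = 7.0756
Step 4: Sum = 2.9929 + 0.0361 + 7.0756 = 10.1046
Step 5: Delta E = sqrt(10.1046) = 3.18

3.18 Delta E


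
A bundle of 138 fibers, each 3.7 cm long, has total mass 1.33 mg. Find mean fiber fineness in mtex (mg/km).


Formula: fineness (mtex) = mass (mg) / total length (km) = (mass_mg / total_length_m) * 1000
Step 1: Convert fiber length: 3.7 cm = 0.037 m
Step 2: Total fiber length = 138 * 0.037 = 5.106 m
Step 3: Linear density = 1.33 mg / 5.106 m = 0.2605 mg/m
Step 4: fineness = 0.2605 * 1000 = 260.5 mtex

260.5 mtex


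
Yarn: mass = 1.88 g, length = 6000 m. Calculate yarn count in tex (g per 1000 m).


Formula: Tex = (mass_g / length_m) * 1000
Substituting: Tex = (1.88 / 6000) * 1000
Intermediate: 1.88 / 6000 = 0.00031333 g/m
Tex = 0.00031333 * 1000 = 0.31 tex

0.31 tex


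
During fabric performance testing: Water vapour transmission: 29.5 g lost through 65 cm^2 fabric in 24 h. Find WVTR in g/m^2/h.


Formula: WVTR = mass_loss / (area * time)
Step 1: Convert area: 65 cm^2 = 0.0065 m^2
Step 2: WVTR = 29.5 g / (0.0065 m^2 * 24 h)
Step 3: WVTR = 29.5 / 0.156 = 189.1 g/m^2/h

189.1 g/m^2/h


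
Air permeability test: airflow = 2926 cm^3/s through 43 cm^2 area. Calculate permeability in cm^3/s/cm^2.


Formula: Air Permeability = Airflow / Test Area
AP = 2926 cm^3/s / 43 cm^2
AP = 68.0 cm^3/s/cm^2

68.0 cm^3/s/cm^2


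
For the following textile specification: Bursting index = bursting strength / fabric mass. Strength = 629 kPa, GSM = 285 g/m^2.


Formula: Bursting Index = Bursting Strength / Fabric GSM
BI = 629 kPa / 285 g/m^2
BI = 2.207 kPa/(g/m^2)

2.207 kPa/(g/m^2)


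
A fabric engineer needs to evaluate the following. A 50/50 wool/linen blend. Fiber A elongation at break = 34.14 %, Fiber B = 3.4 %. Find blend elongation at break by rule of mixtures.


Formula: Blend property = (fraction_A * property_A) + (fraction_B * property_B)
Step 1: Contribution A = 50/100 * 34.14 % = 17.07 %
Step 2: Contribution B = 50/100 * 3.4 % = 1.7 %
Step 3: Blend elongation at break = 17.07 + 1.7 = 18.77 %

18.77 %


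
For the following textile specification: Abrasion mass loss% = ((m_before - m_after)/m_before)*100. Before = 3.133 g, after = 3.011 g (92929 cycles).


Formula: Mass loss% = ((m_before - m_after) / m_before) * 100
Step 1: Mass loss = 3.133 - 3.011 = 0.122 g
Step 2: Ratio = 0.122 / 3.133 = 0.0389403
Step 3: Mass loss% = 0.0389403 * 100 = 3.89403% ≈ 3.89%

3.89%


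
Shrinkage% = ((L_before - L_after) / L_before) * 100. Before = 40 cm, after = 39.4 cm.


Formula: Shrinkage% = ((L_before - L_after) / L_before) * 100
Step 1: Shrinkage = 40 - 39.4 = 0.6 cm
Step 2: Shrinkage% = (0.6 / 40) * 100
Step 3: Shrinkage% = 0.015 * 100 = 1.5%

1.5%


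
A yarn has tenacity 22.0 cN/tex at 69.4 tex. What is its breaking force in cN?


Formula: Breaking force = Tenacity * Linear density
F = 22.0 cN/tex * 69.4 tex
F = 1526.80 cN

1526.80 cN


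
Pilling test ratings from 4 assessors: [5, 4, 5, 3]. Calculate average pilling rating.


Formula: Mean = sum / count
Sum = 5 + 4 + 5 + 3 = 17
Mean = 17 / 4 = 4.3

4.3


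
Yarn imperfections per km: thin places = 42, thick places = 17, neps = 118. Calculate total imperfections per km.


Formula: Total = thin places + thick places + neps
Total = 42 + 17 + 118
Total = 177 imperfections/km

177 imperfections/km


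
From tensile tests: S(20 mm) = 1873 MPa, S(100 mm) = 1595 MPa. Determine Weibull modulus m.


Formula: m = ln(L1/L2) / ln(S2/S1)
Step 1: ln(L1/L2) = ln(20/100) = -1.60944
Step 2: S2/S1 = 1595/1873 = 0.85158
Step 3: ln(S2/S1) = ln(0.85158) = -0.16066
Step 4: m = -1.60944 / -0.16066 = 10.02

10.02 (Weibull m)


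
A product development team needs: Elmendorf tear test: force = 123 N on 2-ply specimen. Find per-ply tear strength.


Formula: Per-ply strength = Total force / Number of plies
Per-ply = 123 N / 2
Per-ply = 61.5 N

61.5 N


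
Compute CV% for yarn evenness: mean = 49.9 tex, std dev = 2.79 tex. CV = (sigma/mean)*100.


Formula: CV% = (standard deviation / mean) * 100
Step 1: Ratio = 2.79 / 49.9 = 0.055912
Step 2: CV% = 0.055912 * 100 = 5.5912% ≈ 5.6%

5.6%


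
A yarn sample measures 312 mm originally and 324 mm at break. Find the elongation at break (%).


Formula: Elongation (%) = ((L_break - L0) / L0) * 100
Step 1: Extension = 324 - 312 = 12 mm
Step 2: Elongation = (12 / 312) * 100
Step 3: Elongation = 0.038462 * 100 = 3.8462% ≈ 3.8%

3.8%


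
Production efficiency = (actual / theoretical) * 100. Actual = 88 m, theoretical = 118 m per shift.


Formula: Efficiency% = (Actual output / Theoretical output) * 100
Efficiency% = (88 / 118) * 100
Efficiency% = 0.745763 * 100 = 74.5763% ≈ 74.6%

74.6%


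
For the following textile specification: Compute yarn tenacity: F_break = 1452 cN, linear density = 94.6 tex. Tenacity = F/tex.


Formula: Tenacity = Breaking force / Linear density
Tenacity = 1452 cN / 94.6 tex
Tenacity = 15.35 cN/tex

15.35 cN/tex


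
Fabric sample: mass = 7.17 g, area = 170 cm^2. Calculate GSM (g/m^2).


Formula: GSM = mass_g / area_m2
Step 1: Convert area: 170 cm^2 = 170 / 10000 = 0.017 m^2
Step 2: GSM = 7.17 g / 0.017 m^2 = 421.8 g/m^2

421.8 g/m^2


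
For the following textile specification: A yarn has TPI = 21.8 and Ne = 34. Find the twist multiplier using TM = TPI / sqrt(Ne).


Formula: TM = TPI / sqrt(Ne)
Step 1: sqrt(Ne) = sqrt(34) = 5.831
Step 2: TM = 21.8 / 5.831 = 3.74

3.74 TM


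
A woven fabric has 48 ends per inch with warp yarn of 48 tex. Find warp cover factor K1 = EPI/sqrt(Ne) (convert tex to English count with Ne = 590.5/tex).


Formula: K1 = EPI / sqrt(Ne), with Ne = 590.5 / tex_warp
Step 1: Ne = 590.5 / 48 = 12.302
Step 2: sqrt(Ne) = sqrt(12.302) = 3.5074
Step 3: K1 = 48 / 3.5074 = 13.7

13.7


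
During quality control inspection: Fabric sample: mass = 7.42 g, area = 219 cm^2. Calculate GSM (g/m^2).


Formula: GSM = mass_g / area_m2
Step 1: Convert area: 219 cm^2 = 219 / 10000 = 0.0219 m^2
Step 2: GSM = 7.42 g / 0.0219 m^2 = 338.8 g/m^2

338.8 g/m^2


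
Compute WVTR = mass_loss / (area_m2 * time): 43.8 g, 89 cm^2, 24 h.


Formula: WVTR = mass_loss / (area * time)
Step 1: Convert area: 89 cm^2 = 0.0089 m^2
Step 2: WVTR = 43.8 g / (0.0089 m^2 * 24 h)
Step 3: WVTR = 43.8 / 0.2136 = 205.1 g/m^2/h

205.1 g/m^2/h


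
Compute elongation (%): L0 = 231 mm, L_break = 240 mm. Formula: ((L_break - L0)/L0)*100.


Formula: Elongation (%) = ((L_break - L0) / L0) * 100
Step 1: Extension = 240 - 231 = 9 mm
Step 2: Elongation = (9 / 231) * 100
Step 3: Elongation = 0.038961 * 100 = 3.8961% ≈ 3.9%

3.9%


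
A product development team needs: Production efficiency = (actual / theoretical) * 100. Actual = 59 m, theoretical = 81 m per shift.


Formula: Efficiency% = (Actual output / Theoretical output) * 100
Efficiency% = (59 / 81) * 100
Efficiency% = 0.728395 * 100 = 72.8395% ≈ 72.8%

72.8%


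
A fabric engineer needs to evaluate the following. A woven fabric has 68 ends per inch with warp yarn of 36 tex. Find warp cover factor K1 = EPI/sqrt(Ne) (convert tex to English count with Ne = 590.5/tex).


Formula: K1 = EPI / sqrt(Ne), with Ne = 590.5 / tex_warp
Step 1: Ne = 590.5 / 36 = 16.403
Step 2: sqrt(Ne) = sqrt(16.403) = 4.0501
Step 3: K1 = 68 / 4.0501 = 16.8

16.8


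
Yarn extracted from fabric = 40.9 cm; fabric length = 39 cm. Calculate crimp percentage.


Formula: Crimp% = ((L_yarn - L_fabric) / L_fabric) * 100
Step 1: Extension = 40.9 - 39 = 1.9 cm
Step 2: Crimp% = (1.9 / 39) * 100
Step 3: Crimp% = 0.048718 * 100 = 4.8718% ≈ 4.9%

4.9%


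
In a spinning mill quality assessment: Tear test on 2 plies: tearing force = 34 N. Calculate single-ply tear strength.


Formula: Per-ply strength = Total force / Number of plies
Per-ply = 34 N / 2
Per-ply = 17 N

17 N


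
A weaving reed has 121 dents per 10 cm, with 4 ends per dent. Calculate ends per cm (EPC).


Formula: EPC = (dents per 10 cm * ends per dent) / 10
Step 1: Total ends per 10 cm = 121 * 4 = 484
Step 2: EPC = 484 / 10 = 48.4 ends/cm

48.4 ends/cm


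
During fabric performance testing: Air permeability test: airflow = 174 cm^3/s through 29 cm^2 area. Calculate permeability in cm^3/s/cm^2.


Formula: Air Permeability = Airflow / Test Area
AP = 174 cm^3/s / 29 cm^2
AP = 6.0 cm^3/s/cm^2

6.0 cm^3/s/cm^2


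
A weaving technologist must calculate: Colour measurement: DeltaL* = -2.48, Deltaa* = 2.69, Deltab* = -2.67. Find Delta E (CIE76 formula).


Formula: Delta E = sqrt(dL*^2 + da*^2 + db*^2)
Step 1: dL*^2 = (-2.48)^2 = 6.1504
Step 2: da*^2 = 2.69^2 = 7.2361
Step 3: db*^2 = (-2.67)^2 = 7.1289
Step 4: Sum = 6.1504 + 7.2361 + 7.1289 = 20.5154
Step 5: Delta E = sqrt(20.5154) = 4.53

4.53 Delta E


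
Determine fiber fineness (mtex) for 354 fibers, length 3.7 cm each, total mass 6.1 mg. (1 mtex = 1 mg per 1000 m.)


Formula: fineness (mtex) = mass (mg) / total length (km) = (mass_mg / total_length_m) * 1000
Step 1: Convert fiber length: 3.7 cm = 0.037 m
Step 2: Total fiber length = 354 * 0.037 = 13.098 m
Step 3: Linear density = 6.1 mg / 13.098 m = 0.4657 mg/m
Step 4: fineness = 0.4657 * 1000 = 465.7 mtex

465.7 mtex


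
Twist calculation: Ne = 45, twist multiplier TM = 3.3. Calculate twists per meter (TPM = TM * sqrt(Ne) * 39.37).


Formula: TPM = TM * sqrt(Ne) * 39.37
Step 1: sqrt(Ne) = sqrt(45) = 6.7082
Step 2: TM * sqrt(Ne) = 3.3 * 6.7082 = 22.1371
Step 3: TPM = 22.1371 * 39.37 = 872 twists/m

872 twists/m


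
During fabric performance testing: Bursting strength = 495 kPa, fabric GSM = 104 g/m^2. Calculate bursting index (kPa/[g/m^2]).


Formula: Bursting Index = Bursting Strength / Fabric GSM
BI = 495 kPa / 104 g/m^2
BI = 4.760 kPa/(g/m^2)

4.760 kPa/(g/m^2)


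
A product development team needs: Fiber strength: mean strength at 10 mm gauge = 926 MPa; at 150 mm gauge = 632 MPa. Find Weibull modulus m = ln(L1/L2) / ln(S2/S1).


Formula: m = ln(L1/L2) / ln(S2/S1)
Step 1: ln(L1/L2) = ln(10/150) = -2.70805
Step 2: S2/S1 = 632/926 = 0.68251
Step 3: ln(S2/S1) = ln(0.68251) = -0.38198
Step 4: m = -2.70805 / -0.38198 = 7.09

7.09 (Weibull m)


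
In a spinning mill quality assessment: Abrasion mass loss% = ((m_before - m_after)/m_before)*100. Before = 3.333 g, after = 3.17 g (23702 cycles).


Formula: Mass loss% = ((m_before - m_after) / m_before) * 100
Step 1: Mass loss = 3.333 - 3.17 = 0.163 g
Step 2: Ratio = 0.163 / 3.333 = 0.0489049
Step 3: Mass loss% = 0.0489049 * 100 = 4.89049% ≈ 4.89%

4.89%


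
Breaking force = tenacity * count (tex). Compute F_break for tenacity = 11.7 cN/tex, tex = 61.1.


Formula: Breaking force = Tenacity * Linear density
F = 11.7 cN/tex * 61.1 tex
F = 714.87 cN

714.87 cN


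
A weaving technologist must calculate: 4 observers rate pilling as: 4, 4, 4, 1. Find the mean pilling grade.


Formula: Mean = sum / count
Sum = 4 + 4 + 4 + 1 = 13
Mean = 13 / 4 = 3.3

3.3


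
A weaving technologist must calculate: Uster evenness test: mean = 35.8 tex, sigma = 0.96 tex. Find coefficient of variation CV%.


Formula: CV% = (standard deviation / mean) * 100
Step 1: Ratio = 0.96 / 35.8 = 0.026816
Step 2: CV% = 0.026816 * 100 = 2.6816% ≈ 2.7%

2.7%


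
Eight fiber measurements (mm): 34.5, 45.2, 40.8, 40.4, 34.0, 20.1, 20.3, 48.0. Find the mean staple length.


Formula: Mean = sum of lengths / count
Sum = 34.5 + 45.2 + 40.8 + 40.4 + 34.0 + 20.1 + 20.3 + 48.0
Sum = 283.3 mm
Mean = 283.3 / 8 = 35.41 mm

35.41 mm


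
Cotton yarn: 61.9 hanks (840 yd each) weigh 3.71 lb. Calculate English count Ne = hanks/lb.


Formula: Ne = hanks / mass_lb
Substituting: Ne = 61.9 / 3.71
Ne = 16.7

16.7 Ne


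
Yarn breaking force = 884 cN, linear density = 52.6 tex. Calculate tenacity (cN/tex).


Formula: Tenacity = Breaking force / Linear density
Tenacity = 884 cN / 52.6 tex
Tenacity = 16.81 cN/tex

16.81 cN/tex


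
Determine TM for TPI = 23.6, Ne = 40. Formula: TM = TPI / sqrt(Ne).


Formula: TM = TPI / sqrt(Ne)
Step 1: sqrt(Ne) = sqrt(40) = 6.3246
Step 2: TM = 23.6 / 6.3246 = 3.73

3.73 TM


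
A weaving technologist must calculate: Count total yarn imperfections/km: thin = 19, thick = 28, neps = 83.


Formula: Total = thin places + thick places + neps
Total = 19 + 28 + 83
Total = 130 imperfections/km

130 imperfections/km


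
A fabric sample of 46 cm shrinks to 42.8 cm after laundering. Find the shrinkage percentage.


Formula: Shrinkage% = ((L_before - L_after) / L_before) * 100
Step 1: Shrinkage = 46 - 42.8 = 3.2 cm
Step 2: Shrinkage% = (3.2 / 46) * 100
Step 3: Shrinkage% = 0.069565 * 100 = 6.9565% ≈ 7.0%

7.0%


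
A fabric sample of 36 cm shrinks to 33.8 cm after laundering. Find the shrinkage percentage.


Formula: Shrinkage% = ((L_before - L_after) / L_before) * 100
Step 1: Shrinkage = 36 - 33.8 = 2.2 cm
Step 2: Shrinkage% = (2.2 / 36) * 100
Step 3: Shrinkage% = 0.061111 * 100 = 6.1111% ≈ 6.1%

6.1%


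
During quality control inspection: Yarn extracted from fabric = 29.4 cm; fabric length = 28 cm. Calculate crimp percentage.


Formula: Crimp% = ((L_yarn - L_fabric) / L_fabric) * 100
Step 1: Extension = 29.4 - 28 = 1.4 cm
Step 2: Crimp% = (1.4 / 28) * 100
Step 3: Crimp% = 0.05 * 100 = 5.0%

5.0%


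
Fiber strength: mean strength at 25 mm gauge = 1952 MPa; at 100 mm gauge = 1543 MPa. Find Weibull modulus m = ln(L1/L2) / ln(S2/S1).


Formula: m = ln(L1/L2) / ln(S2/S1)
Step 1: ln(L1/L2) = ln(25/100) = -1.38629
Step 2: S2/S1 = 1543/1952 = 0.79047
Step 3: ln(S2/S1) = ln(0.79047) = -0.23513
Step 4: m = -1.38629 / -0.23513 = 5.90

5.90 (Weibull m)


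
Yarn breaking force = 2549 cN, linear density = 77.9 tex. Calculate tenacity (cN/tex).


Formula: Tenacity = Breaking force / Linear density
Tenacity = 2549 cN / 77.9 tex
Tenacity = 32.72 cN/tex

32.72 cN/tex


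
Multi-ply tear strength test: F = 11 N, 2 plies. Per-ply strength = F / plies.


Formula: Per-ply strength = Total force / Number of plies
Per-ply = 11 N / 2
Per-ply = 5.5 N

5.5 N


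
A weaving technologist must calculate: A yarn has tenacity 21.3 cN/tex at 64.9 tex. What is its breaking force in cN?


Formula: Breaking force = Tenacity * Linear density
F = 21.3 cN/tex * 64.9 tex
F = 1382.37 cN

1382.37 cN


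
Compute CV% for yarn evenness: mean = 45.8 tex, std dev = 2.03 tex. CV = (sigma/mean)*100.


Formula: CV% = (standard deviation / mean) * 100
Step 1: Ratio = 2.03 / 45.8 = 0.044323
Step 2: CV% = 0.044323 * 100 = 4.4323% ≈ 4.4%

4.4%


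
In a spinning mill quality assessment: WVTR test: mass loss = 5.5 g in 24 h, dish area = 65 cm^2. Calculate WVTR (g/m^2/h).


Formula: WVTR = mass_loss / (area * time)
Step 1: Convert area: 65 cm^2 = 0.0065 m^2
Step 2: WVTR = 5.5 g / (0.0065 m^2 * 24 h)
Step 3: WVTR = 5.5 / 0.156 = 35.3 g/m^2/h

35.3 g/m^2/h


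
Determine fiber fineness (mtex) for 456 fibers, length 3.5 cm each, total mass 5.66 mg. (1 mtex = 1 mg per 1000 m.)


Formula: fineness (mtex) = mass (mg) / total length (km) = (mass_mg / total_length_m) * 1000
Step 1: Convert fiber length: 3.5 cm = 0.035 m
Step 2: Total fiber length = 456 * 0.035 = 15.96 m
Step 3: Linear density = 5.66 mg / 15.96 m = 0.3546 mg/m
Step 4: fineness = 0.3546 * 1000 = 354.6 mtex

354.6 mtex


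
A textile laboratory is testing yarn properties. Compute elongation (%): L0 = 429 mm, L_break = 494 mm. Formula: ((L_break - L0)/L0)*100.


Formula: Elongation (%) = ((L_break - L0) / L0) * 100
Step 1: Extension = 494 - 429 = 65 mm
Step 2: Elongation = (65 / 429) * 100
Step 3: Elongation = 0.151515 * 100 = 15.1515% ≈ 15.2%

15.2%


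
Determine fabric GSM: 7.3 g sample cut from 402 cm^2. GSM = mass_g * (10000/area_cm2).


Formula: GSM = mass_g / area_m2
Step 1: Convert area: 402 cm^2 = 402 / 10000 = 0.0402 m^2
Step 2: GSM = 7.3 g / 0.0402 m^2 = 181.6 g/m^2

181.6 g/m^2


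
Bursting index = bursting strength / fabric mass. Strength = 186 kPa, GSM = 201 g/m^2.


Formula: Bursting Index = Bursting Strength / Fabric GSM
BI = 186 kPa / 201 g/m^2
BI = 0.925 kPa/(g/m^2)

0.925 kPa/(g/m^2)


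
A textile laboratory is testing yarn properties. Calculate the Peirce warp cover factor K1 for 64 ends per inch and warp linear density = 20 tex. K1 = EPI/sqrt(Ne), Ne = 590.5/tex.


Formula: K1 = EPI / sqrt(Ne), with Ne = 590.5 / tex_warp
Step 1: Ne = 590.5 / 20 = 29.525
Step 2: sqrt(Ne) = sqrt(29.525) = 5.4337
Step 3: K1 = 64 / 5.4337 = 11.8

11.8


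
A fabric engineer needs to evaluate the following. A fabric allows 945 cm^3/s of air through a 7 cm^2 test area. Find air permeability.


Formula: Air Permeability = Airflow / Test Area
AP = 945 cm^3/s / 7 cm^2
AP = 135.0 cm^3/s/cm^2

135.0 cm^3/s/cm^2


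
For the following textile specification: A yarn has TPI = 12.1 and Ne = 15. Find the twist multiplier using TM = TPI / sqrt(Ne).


Formula: TM = TPI / sqrt(Ne)
Step 1: sqrt(Ne) = sqrt(15) = 3.873
Step 2: TM = 12.1 / 3.873 = 3.12

3.12 TM


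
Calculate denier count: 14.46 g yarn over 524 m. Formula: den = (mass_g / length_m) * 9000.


Formula: den = (mass_g / length_m) * 9000
Substituting: den = (14.46 / 524) * 9000
Intermediate: 14.46 / 524 = 0.02759542 g/m
den = 0.02759542 * 9000 = 248.4 denier

248.4 denier


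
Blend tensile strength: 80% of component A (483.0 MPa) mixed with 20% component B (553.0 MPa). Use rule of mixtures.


Formula: Blend property = (fraction_A * property_A) + (fraction_B * property_B)
Step 1: Contribution A = 80/100 * 483.0 MPa = 386.4 MPa
Step 2: Contribution B = 20/100 * 553.0 MPa = 110.6 MPa
Step 3: Blend tensile strength = 386.4 + 110.6 = 497.0 MPa

497.0 MPa


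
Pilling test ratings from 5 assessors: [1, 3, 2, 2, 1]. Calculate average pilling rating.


Formula: Mean = sum / count
Sum = 1 + 3 + 2 + 2 + 1 = 9
Mean = 9 / 5 = 1.8

1.8


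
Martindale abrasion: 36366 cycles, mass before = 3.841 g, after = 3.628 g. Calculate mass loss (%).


Formula: Mass loss% = ((m_before - m_after) / m_before) * 100
Step 1: Mass loss = 3.841 - 3.628 = 0.213 g
Step 2: Ratio = 0.213 / 3.841 = 0.0554543
Step 3: Mass loss% = 0.0554543 * 100 = 5.54543% ≈ 5.55%

5.55%


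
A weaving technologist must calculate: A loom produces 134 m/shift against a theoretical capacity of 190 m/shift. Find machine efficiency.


Formula: Efficiency% = (Actual output / Theoretical output) * 100
Efficiency% = (134 / 190) * 100
Efficiency% = 0.705263 * 100 = 70.5263% ≈ 70.5%

70.5%


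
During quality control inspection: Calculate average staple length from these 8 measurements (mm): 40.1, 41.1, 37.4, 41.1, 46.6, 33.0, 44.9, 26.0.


Formula: Mean = sum of lengths / count
Sum = 40.1 + 41.1 + 37.4 + 41.1 + 46.6 + 33.0 + 44.9 + 26.0
Sum = 310.2 mm
Mean = 310.2 / 8 = 38.78 mm

38.78 mm


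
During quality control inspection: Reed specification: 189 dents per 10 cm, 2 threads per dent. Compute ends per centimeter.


Formula: EPC = (dents per 10 cm * ends per dent) / 10
Step 1: Total ends per 10 cm = 189 * 2 = 378
Step 2: EPC = 378 / 10 = 37.8 ends/cm

37.8 ends/cm


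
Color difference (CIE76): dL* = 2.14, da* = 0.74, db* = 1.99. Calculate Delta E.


Formula: Delta E = sqrt(dL*^2 + da*^2 + db*^2)
Step 1: dL*^2 = 2.14^2 = 4.5796
Step 2: da*^2 = 0.74^2 = 0.5476
Step 3: db*^2 = 1.99^2 = 3.9601
Step 4: Sum = 4.5796 + 0.5476 + 3.9601 = 9.0873
Step 5: Delta E = sqrt(9.0873) = 3.01

3.01 Delta E


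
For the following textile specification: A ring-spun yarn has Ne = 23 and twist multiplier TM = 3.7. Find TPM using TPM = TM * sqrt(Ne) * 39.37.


Formula: TPM = TM * sqrt(Ne) * 39.37
Step 1: sqrt(Ne) = sqrt(23) = 4.7958
Step 2: TM * sqrt(Ne) = 3.7 * 4.7958 = 17.7445
Step 3: TPM = 17.7445 * 39.37 = 699 twists/m

699 twists/m


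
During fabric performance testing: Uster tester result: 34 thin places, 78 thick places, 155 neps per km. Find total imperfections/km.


Formula: Total = thin places + thick places + neps
Total = 34 + 78 + 155
Total = 267 imperfections/km

267 imperfections/km


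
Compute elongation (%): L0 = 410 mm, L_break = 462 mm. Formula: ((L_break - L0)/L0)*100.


Formula: Elongation (%) = ((L_break - L0) / L0) * 100
Step 1: Extension = 462 - 410 = 52 mm
Step 2: Elongation = (52 / 410) * 100
Step 3: Elongation = 0.126829 * 100 = 12.6829% ≈ 12.7%

12.7%


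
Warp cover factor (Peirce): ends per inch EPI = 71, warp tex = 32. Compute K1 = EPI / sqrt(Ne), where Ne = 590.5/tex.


Formula: K1 = EPI / sqrt(Ne), with Ne = 590.5 / tex_warp
Step 1: Ne = 590.5 / 32 = 18.453
Step 2: sqrt(Ne) = sqrt(18.453) = 4.2957
Step 3: K1 = 71 / 4.2957 = 16.5

16.5


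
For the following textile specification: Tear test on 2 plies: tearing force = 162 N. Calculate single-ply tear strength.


Formula: Per-ply strength = Total force / Number of plies
Per-ply = 162 N / 2
Per-ply = 81 N

81 N


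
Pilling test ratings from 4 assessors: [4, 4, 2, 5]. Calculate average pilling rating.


Formula: Mean = sum / count
Sum = 4 + 4 + 2 + 5 = 15
Mean = 15 / 4 = 3.8

3.8


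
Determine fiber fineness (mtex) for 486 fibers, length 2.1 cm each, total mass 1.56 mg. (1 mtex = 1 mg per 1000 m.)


Formula: fineness (mtex) = mass (mg) / total length (km) = (mass_mg / total_length_m) * 1000
Step 1: Convert fiber length: 2.1 cm = 0.021 m
Step 2: Total fiber length = 486 * 0.021 = 10.206 m
Step 3: Linear density = 1.56 mg / 10.206 m = 0.1529 mg/m
Step 4: fineness = 0.1529 * 1000 = 152.9 mtex

152.9 mtex


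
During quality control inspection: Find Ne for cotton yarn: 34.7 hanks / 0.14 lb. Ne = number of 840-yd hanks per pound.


Formula: Ne = hanks / mass_lb
Substituting: Ne = 34.7 / 0.14
Ne = 247.9

247.9 Ne


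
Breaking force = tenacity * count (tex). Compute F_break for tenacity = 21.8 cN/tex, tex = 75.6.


Formula: Breaking force = Tenacity * Linear density
F = 21.8 cN/tex * 75.6 tex
F = 1648.08 cN

1648.08 cN


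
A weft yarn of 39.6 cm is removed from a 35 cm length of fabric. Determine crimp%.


Formula: Crimp% = ((L_yarn - L_fabric) / L_fabric) * 100
Step 1: Extension = 39.6 - 35 = 4.6 cm
Step 2: Crimp% = (4.6 / 35) * 100
Step 3: Crimp% = 0.131429 * 100 = 13.1429% ≈ 13.1%

13.1%


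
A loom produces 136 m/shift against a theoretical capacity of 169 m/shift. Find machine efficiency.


Formula: Efficiency% = (Actual output / Theoretical output) * 100
Efficiency% = (136 / 169) * 100
Efficiency% = 0.804734 * 100 = 80.4734% ≈ 80.5%

80.5%


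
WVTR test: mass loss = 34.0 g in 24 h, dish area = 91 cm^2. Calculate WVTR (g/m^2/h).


Formula: WVTR = mass_loss / (area * time)
Step 1: Convert area: 91 cm^2 = 0.0091 m^2
Step 2: WVTR = 34.0 g / (0.0091 m^2 * 24 h)
Step 3: WVTR = 34.0 / 0.2184 = 155.7 g/m^2/h

155.7 g/m^2/h


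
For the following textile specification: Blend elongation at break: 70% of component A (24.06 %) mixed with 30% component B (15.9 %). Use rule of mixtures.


Formula: Blend property = (fraction_A * property_A) + (fraction_B * property_B)
Step 1: Contribution A = 70/100 * 24.06 % = 16.842 %
Step 2: Contribution B = 30/100 * 15.9 % = 4.77 %
Step 3: Blend elongation at break = 16.842 + 4.77 = 21.612 %

21.612 %


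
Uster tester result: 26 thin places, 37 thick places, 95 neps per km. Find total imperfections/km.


Formula: Total = thin places + thick places + neps
Total = 26 + 37 + 95
Total = 158 imperfections/km

158 imperfections/km


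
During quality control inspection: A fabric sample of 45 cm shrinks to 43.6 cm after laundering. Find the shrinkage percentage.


Formula: Shrinkage% = ((L_before - L_after) / L_before) * 100
Step 1: Shrinkage = 45 - 43.6 = 1.4 cm
Step 2: Shrinkage% = (1.4 / 45) * 100
Step 3: Shrinkage% = 0.031111 * 100 = 3.1111% ≈ 3.1%

3.1%


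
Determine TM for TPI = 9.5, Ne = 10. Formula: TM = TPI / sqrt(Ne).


Formula: TM = TPI / sqrt(Ne)
Step 1: sqrt(Ne) = sqrt(10) = 3.1623
Step 2: TM = 9.5 / 3.1623 = 3.00

3.00 TM


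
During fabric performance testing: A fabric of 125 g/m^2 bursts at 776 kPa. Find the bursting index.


Formula: Bursting Index = Bursting Strength / Fabric GSM
BI = 776 kPa / 125 g/m^2
BI = 6.208 kPa/(g/m^2)

6.208 kPa/(g/m^2)


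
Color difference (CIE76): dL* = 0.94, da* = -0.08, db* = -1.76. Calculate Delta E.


Formula: Delta E = sqrt(dL*^2 + da*^2 + db*^2)
Step 1: dL*^2 = 0.94^2 = 0.8836
Step 2: da*^2 = (-0.08)^2 = 0.0064
Step 3: db*^2 = (-1.76)^2 = 3.0976
Step 4: Sum = 0.8836 + 0.0064 + 3.0976 = 3.9876
Step 5: Delta E = sqrt(3.9876) = 2.0

2.0 Delta E


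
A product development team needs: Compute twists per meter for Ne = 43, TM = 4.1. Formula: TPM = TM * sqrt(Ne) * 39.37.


Formula: TPM = TM * sqrt(Ne) * 39.37
Step 1: sqrt(Ne) = sqrt(43) = 6.5574
Step 2: TM * sqrt(Ne) = 4.1 * 6.5574 = 26.8853
Step 3: TPM = 26.8853 * 39.37 = 1058 twists/m

1058 twists/m


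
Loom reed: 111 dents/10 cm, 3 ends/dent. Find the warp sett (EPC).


Formula: EPC = (dents per 10 cm * ends per dent) / 10
Step 1: Total ends per 10 cm = 111 * 3 = 333
Step 2: EPC = 333 / 10 = 33.3 ends/cm

33.3 ends/cm


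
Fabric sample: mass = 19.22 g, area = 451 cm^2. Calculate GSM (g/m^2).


Formula: GSM = mass_g / area_m2
Step 1: Convert area: 451 cm^2 = 451 / 10000 = 0.0451 m^2
Step 2: GSM = 19.22 g / 0.0451 m^2 = 426.2 g/m^2

426.2 g/m^2


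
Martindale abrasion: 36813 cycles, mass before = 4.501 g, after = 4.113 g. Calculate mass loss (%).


Formula: Mass loss% = ((m_before - m_after) / m_before) * 100
Step 1: Mass loss = 4.501 - 4.113 = 0.388 g
Step 2: Ratio = 0.388 / 4.501 = 0.0862031
Step 3: Mass loss% = 0.0862031 * 100 = 8.62031% ≈ 8.62%

8.62%


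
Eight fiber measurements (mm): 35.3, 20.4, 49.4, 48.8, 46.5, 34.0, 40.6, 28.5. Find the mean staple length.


Formula: Mean = sum of lengths / count
Sum = 35.3 + 20.4 + 49.4 + 48.8 + 46.5 + 34.0 + 40.6 + 28.5
Sum = 303.5 mm
Mean = 303.5 / 8 = 37.94 mm

37.94 mm


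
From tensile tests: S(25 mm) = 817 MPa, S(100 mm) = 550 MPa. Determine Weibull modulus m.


Formula: m = ln(L1/L2) / ln(S2/S1)
Step 1: ln(L1/L2) = ln(25/100) = -1.38629
Step 2: S2/S1 = 550/817 = 0.67319
Step 3: ln(S2/S1) = ln(0.67319) = -0.39573
Step 4: m = -1.38629 / -0.39573 = 3.50

3.50 (Weibull m)


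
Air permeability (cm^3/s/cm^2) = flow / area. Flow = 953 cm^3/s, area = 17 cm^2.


Formula: Air Permeability = Airflow / Test Area
AP = 953 cm^3/s / 17 cm^2
AP = 56.1 cm^3/s/cm^2

56.1 cm^3/s/cm^2


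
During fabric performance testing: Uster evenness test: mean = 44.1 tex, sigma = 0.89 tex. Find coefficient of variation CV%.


Formula: CV% = (standard deviation / mean) * 100
Step 1: Ratio = 0.89 / 44.1 = 0.020181
Step 2: CV% = 0.020181 * 100 = 2.0181% ≈ 2.0%

2.0%


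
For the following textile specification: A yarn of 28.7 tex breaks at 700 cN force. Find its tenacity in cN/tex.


Formula: Tenacity = Breaking force / Linear density
Tenacity = 700 cN / 28.7 tex
Tenacity = 24.39 cN/tex

24.39 cN/tex


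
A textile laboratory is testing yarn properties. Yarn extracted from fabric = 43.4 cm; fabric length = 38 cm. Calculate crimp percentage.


Formula: Crimp% = ((L_yarn - L_fabric) / L_fabric) * 100
Step 1: Extension = 43.4 - 38 = 5.4 cm
Step 2: Crimp% = (5.4 / 38) * 100
Step 3: Crimp% = 0.142105 * 100 = 14.2105% ≈ 14.2%

14.2%


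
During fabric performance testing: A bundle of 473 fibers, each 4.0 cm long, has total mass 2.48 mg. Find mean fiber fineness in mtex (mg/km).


Formula: fineness (mtex) = mass (mg) / total length (km) = (mass_mg / total_length_m) * 1000
Step 1: Convert fiber length: 4.0 cm = 0.04 m
Step 2: Total fiber length = 473 * 0.04 = 18.92 m
Step 3: Linear density = 2.48 mg / 18.92 m = 0.1311 mg/m
Step 4: fineness = 0.1311 * 1000 = 131.1 mtex

131.1 mtex


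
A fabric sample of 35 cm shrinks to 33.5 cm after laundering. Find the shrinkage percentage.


Formula: Shrinkage% = ((L_before - L_after) / L_before) * 100
Step 1: Shrinkage = 35 - 33.5 = 1.5 cm
Step 2: Shrinkage% = (1.5 / 35) * 100
Step 3: Shrinkage% = 0.042857 * 100 = 4.2857% ≈ 4.3%

4.3%


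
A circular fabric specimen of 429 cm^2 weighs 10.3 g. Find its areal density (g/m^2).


Formula: GSM = mass_g / area_m2
Step 1: Convert area: 429 cm^2 = 429 / 10000 = 0.0429 m^2
Step 2: GSM = 10.3 g / 0.0429 m^2 = 240.1 g/m^2

240.1 g/m^2
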